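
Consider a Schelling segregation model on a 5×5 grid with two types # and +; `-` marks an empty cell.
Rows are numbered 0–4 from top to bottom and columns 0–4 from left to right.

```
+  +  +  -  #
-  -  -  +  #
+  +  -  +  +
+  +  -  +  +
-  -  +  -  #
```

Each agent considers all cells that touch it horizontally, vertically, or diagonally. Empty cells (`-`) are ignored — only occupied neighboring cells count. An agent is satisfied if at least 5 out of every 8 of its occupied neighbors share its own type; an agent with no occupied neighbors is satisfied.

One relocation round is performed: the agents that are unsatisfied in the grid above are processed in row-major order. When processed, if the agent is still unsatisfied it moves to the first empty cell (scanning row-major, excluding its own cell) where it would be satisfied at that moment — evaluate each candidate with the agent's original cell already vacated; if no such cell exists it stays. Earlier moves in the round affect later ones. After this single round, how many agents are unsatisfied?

2

Initially unsatisfied (in order): (0,4), (1,3), (1,4), (4,4).
  (0,4): no empty cell satisfies it; stays.
  (1,3) → (1,0).
  (1,4): no empty cell satisfies it; stays.
  (4,4) → (0,3).
Resulting grid:
+ + + # #
+ - - - #
+ + - + +
+ + - + +
- - + - -
Unsatisfied now: (0,2), (1,4).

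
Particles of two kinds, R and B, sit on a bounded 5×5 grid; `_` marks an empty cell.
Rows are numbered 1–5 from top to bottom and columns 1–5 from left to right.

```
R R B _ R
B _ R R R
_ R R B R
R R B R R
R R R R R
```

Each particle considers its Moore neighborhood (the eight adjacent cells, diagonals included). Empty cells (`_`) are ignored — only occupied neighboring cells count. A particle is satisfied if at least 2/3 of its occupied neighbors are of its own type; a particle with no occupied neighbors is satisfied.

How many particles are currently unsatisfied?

Row 1: (1,1)R 1/2 unhappy · (1,2)R 2/4 unhappy · (1,3)B 0/3 unhappy · (1,5)R 2/2 ok
Row 2: (2,1)B 0/3 unhappy · (2,3)R 4/6 ok · (2,4)R 5/7 ok · (2,5)R 3/4 ok
Row 3: (3,2)R 4/6 ok · (3,3)R 5/7 ok · (3,4)B 1/8 unhappy · (3,5)R 4/5 ok
Row 4: (4,1)R 4/4 ok · (4,2)R 6/7 ok · (4,3)B 1/8 unhappy · (4,4)R 6/8 ok · (4,5)R 4/5 ok
Row 5: (5,1)R 3/3 ok · (5,2)R 4/5 ok · (5,3)R 4/5 ok · (5,4)R 4/5 ok · (5,5)R 3/3 ok
Unsatisfied: (1,1), (1,2), (1,3), (2,1), (3,4), (4,3) — 6 in total.

6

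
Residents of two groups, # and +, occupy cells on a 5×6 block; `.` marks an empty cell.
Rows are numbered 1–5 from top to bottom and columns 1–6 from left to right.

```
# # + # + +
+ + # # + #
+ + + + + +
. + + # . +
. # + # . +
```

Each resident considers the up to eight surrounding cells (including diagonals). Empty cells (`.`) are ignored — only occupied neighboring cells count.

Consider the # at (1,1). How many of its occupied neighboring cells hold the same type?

Occupied neighbors of (1,1): (1,2)=#, (2,1)=+, (2,2)=+.
Same type (#): 1 of 3.

1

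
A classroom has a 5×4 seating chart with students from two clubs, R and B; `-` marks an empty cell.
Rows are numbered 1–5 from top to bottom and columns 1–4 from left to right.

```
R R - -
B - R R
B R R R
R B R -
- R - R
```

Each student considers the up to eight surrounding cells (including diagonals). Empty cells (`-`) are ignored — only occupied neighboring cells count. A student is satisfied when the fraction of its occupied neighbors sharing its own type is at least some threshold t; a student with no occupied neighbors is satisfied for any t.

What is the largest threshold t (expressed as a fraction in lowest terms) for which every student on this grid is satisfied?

1/6

(1,1)R 1/2
(1,2)R 2/3
(2,1)B 1/4
(2,3)R 5/5
(2,4)R 3/3
(3,1)B 2/4
(3,2)R 4/7
(3,3)R 5/6
(3,4)R 4/4
(4,1)R 2/4
(4,2)B 1/6
(4,3)R 5/6
(5,2)R 2/3
(5,4)R 1/1
The smallest same-type fraction is 1/6 at (4,2), which reduces to 1/6. Any threshold above that leaves this student unsatisfied.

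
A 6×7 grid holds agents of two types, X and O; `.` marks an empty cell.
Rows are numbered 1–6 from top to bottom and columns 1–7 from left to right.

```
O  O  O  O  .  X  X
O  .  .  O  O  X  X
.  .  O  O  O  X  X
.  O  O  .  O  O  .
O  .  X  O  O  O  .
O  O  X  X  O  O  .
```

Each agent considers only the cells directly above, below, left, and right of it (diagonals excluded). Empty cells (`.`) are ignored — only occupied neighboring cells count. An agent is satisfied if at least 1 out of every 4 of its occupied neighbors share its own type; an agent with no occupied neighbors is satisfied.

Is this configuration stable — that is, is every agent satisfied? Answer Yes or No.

(1,1)O 2/2 ✓
(1,2)O 2/2 ✓
(1,3)O 2/2 ✓
(1,4)O 2/2 ✓
(1,6)X 2/2 ✓
(1,7)X 2/2 ✓
(2,1)O 1/1 ✓
(2,4)O 3/3 ✓
(2,5)O 2/3 ✓
(2,6)X 3/4 ✓
(2,7)X 3/3 ✓
(3,3)O 2/2 ✓
(3,4)O 3/3 ✓
(3,5)O 3/4 ✓
(3,6)X 2/4 ✓
(3,7)X 2/2 ✓
(4,2)O 1/1 ✓
(4,3)O 2/3 ✓
(4,5)O 3/3 ✓
(4,6)O 2/3 ✓
(5,1)O 1/1 ✓
(5,3)X 1/3 ✓
(5,4)O 1/3 ✓
(5,5)O 4/4 ✓
(5,6)O 3/3 ✓
(6,1)O 2/2 ✓
(6,2)O 1/2 ✓
(6,3)X 2/3 ✓
(6,4)X 1/3 ✓
(6,5)O 2/3 ✓
(6,6)O 2/2 ✓
All meet the threshold, so the configuration is stable.

Yes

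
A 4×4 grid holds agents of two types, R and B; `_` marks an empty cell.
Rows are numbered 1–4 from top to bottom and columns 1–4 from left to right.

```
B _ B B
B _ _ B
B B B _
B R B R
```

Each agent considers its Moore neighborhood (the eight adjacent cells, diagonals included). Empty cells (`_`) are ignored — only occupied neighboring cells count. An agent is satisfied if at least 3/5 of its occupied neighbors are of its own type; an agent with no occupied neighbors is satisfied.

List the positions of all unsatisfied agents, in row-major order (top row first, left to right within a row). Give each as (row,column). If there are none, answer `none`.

(4,2), (4,3), (4,4)

(1,1)B 1/1 ok
(1,3)B 2/2 ok
(1,4)B 2/2 ok
(2,1)B 3/3 ok
(2,4)B 3/3 ok
(3,1)B 3/4 ok
(3,2)B 5/6 ok
(3,3)B 3/5 ok
(4,1)B 2/3 ok
(4,2)R 0/5 unhappy
(4,3)B 2/4 unhappy
(4,4)R 0/2 unhappy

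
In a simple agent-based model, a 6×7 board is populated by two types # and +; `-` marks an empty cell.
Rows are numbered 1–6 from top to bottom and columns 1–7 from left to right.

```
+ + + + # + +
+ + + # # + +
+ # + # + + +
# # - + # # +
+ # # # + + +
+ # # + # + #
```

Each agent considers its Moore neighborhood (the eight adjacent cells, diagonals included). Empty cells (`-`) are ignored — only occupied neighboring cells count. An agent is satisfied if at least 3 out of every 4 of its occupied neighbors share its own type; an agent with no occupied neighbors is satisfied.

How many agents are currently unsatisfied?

Row 1: (1,1)+ 3/3 satisfied · (1,2)+ 5/5 satisfied · (1,3)+ 4/5 satisfied · (1,4)+ 2/5 not · (1,5)# 2/5 not · (1,6)+ 3/5 not · (1,7)+ 3/3 satisfied
Row 2: (2,1)+ 4/5 satisfied · (2,2)+ 7/8 satisfied · (2,3)+ 5/8 not · (2,4)# 3/8 not · (2,5)# 3/8 not · (2,6)+ 6/8 satisfied · (2,7)+ 5/5 satisfied
Row 3: (3,1)+ 2/5 not · (3,2)# 2/7 not · (3,3)+ 3/7 not · (3,4)# 3/7 not · (3,5)+ 3/8 not · (3,6)+ 5/8 not · (3,7)+ 4/5 satisfied
Row 4: (4,1)# 3/5 not · (4,2)# 4/7 not · (4,4)+ 3/7 not · (4,5)# 3/8 not · (4,6)# 1/8 not · (4,7)+ 4/5 satisfied
Row 5: (5,1)+ 1/5 not · (5,2)# 5/7 not · (5,3)# 5/7 not · (5,4)# 4/7 not · (5,5)+ 4/8 not · (5,6)+ 4/8 not · (5,7)+ 3/5 not
Row 6: (6,1)+ 1/3 not · (6,2)# 3/5 not · (6,3)# 4/5 satisfied · (6,4)+ 1/5 not · (6,5)# 1/5 not · (6,6)+ 3/5 not · (6,7)# 0/3 not
Unsatisfied: (1,4), (1,5), (1,6), (2,3), (2,4), (2,5), (3,1), (3,2), (3,3), (3,4), (3,5), (3,6), (4,1), (4,2), (4,4), (4,5), (4,6), (5,1), (5,2), (5,3), (5,4), (5,5), (5,6), (5,7), (6,1), (6,2), (6,4), (6,5), (6,6), (6,7) — 30 in total.

30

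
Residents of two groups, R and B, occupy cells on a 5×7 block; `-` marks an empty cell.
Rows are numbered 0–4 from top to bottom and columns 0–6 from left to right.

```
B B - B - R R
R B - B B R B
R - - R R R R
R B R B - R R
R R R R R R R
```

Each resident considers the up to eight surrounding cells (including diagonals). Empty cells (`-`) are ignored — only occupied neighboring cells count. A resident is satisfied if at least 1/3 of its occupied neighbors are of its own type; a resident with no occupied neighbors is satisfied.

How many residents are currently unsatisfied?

5

Row 0: (0,0)B 2/3 satisfied · (0,1)B 2/3 satisfied · (0,3)B 2/2 satisfied · (0,5)R 2/4 satisfied · (0,6)R 2/3 satisfied
Row 1: (1,0)R 1/4 not · (1,1)B 2/4 satisfied · (1,3)B 2/4 satisfied · (1,4)B 2/7 not · (1,5)R 5/7 satisfied · (1,6)B 0/5 not
Row 2: (2,0)R 2/4 satisfied · (2,3)R 2/5 satisfied · (2,4)R 4/7 satisfied · (2,5)R 5/7 satisfied · (2,6)R 4/5 satisfied
Row 3: (3,0)R 3/4 satisfied · (3,1)B 0/6 not · (3,2)R 4/6 satisfied · (3,3)B 0/6 not · (3,5)R 7/7 satisfied · (3,6)R 5/5 satisfied
Row 4: (4,0)R 2/3 satisfied · (4,1)R 4/5 satisfied · (4,2)R 3/5 satisfied · (4,3)R 3/4 satisfied · (4,4)R 3/4 satisfied · (4,5)R 4/4 satisfied · (4,6)R 3/3 satisfied
Unsatisfied: (1,0), (1,4), (1,6), (3,1), (3,3) — 5 in total.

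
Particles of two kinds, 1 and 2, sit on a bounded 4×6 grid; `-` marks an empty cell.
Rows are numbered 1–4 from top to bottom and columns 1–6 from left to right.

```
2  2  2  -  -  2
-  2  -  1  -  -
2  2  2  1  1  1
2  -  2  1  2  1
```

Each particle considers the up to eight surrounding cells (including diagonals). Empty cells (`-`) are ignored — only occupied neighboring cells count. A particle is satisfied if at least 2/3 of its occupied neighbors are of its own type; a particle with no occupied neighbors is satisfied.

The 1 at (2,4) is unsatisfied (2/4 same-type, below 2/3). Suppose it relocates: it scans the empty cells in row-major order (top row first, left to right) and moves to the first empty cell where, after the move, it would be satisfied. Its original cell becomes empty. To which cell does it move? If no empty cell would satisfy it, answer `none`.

(2,5)

Vacating (2,4). Empty cells in order:
  (1,4): 0/1 same-type → still unsatisfied.
  (1,5): 0/1 same-type → still unsatisfied.
  (2,1): 0/5 same-type → still unsatisfied.
  (2,3): 1/6 same-type → still unsatisfied.
  (2,5): 3/4 same-type → satisfied — stop here.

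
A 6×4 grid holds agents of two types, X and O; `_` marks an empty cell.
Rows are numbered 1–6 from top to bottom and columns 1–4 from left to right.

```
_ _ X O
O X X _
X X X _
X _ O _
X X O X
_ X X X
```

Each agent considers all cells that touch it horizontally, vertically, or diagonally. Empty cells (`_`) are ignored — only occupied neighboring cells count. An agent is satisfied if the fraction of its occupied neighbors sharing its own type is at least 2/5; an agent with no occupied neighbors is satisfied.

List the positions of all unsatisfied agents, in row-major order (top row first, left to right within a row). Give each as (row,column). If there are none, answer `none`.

(1,4), (2,1), (4,3), (5,3)

(1,3)X 2/3 ✓
(1,4)O 0/2 ✗
(2,1)O 0/3 ✗
(2,2)X 5/6 ✓
(2,3)X 4/5 ✓
(3,1)X 3/4 ✓
(3,2)X 5/7 ✓
(3,3)X 3/4 ✓
(4,1)X 4/4 ✓
(4,3)O 1/5 ✗
(5,1)X 3/3 ✓
(5,2)X 4/6 ✓
(5,3)O 1/6 ✗
(5,4)X 2/4 ✓
(6,2)X 3/4 ✓
(6,3)X 4/5 ✓
(6,4)X 2/3 ✓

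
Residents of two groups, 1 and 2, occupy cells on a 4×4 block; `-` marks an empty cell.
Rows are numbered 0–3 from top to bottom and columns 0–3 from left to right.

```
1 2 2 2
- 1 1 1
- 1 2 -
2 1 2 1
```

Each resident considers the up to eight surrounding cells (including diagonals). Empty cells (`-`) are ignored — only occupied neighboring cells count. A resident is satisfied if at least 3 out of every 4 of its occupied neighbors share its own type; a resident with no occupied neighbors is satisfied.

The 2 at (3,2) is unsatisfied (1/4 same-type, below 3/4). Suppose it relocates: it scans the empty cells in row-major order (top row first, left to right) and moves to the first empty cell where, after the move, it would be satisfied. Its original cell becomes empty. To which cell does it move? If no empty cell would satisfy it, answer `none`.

none

Vacating (3,2). Empty cells in order:
  (1,0): 1/4 same-type → still unsatisfied.
  (2,0): 1/4 same-type → still unsatisfied.
  (2,3): 1/4 same-type → still unsatisfied.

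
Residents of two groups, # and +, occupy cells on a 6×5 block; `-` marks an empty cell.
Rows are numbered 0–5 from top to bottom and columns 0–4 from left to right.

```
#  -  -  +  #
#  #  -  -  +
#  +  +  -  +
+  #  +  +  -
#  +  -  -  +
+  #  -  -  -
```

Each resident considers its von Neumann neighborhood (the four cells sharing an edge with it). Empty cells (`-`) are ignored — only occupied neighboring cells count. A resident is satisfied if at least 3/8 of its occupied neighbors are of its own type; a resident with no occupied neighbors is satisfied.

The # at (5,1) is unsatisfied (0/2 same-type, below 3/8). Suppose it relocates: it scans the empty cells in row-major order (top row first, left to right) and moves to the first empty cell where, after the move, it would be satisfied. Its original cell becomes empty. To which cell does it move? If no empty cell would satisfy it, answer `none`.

Vacating (5,1). Empty cells in order:
  (0,1): 2/2 same-type → satisfied — stop here.

(0,1)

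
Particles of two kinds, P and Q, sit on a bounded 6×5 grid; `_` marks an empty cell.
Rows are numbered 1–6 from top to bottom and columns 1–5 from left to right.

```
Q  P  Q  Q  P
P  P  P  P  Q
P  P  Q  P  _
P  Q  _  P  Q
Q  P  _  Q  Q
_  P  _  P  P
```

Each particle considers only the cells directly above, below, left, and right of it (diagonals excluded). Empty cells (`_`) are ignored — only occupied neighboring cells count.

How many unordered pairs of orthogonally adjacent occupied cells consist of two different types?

Scan each occupied cell's neighbors to the right and below so each pair is counted once.
Row 1: Q(1,1)–P(1,2)≠ Q(1,1)–P(2,1)≠ P(1,2)–Q(1,3)≠ P(1,2)–P(2,2)= Q(1,3)–Q(1,4)= Q(1,3)–P(2,3)≠ Q(1,4)–P(1,5)≠ Q(1,4)–P(2,4)≠ P(1,5)–Q(2,5)≠  → 7/9 unlike.
Row 2: P(2,1)–P(2,2)= P(2,1)–P(3,1)= P(2,2)–P(2,3)= P(2,2)–P(3,2)= P(2,3)–P(2,4)= P(2,3)–Q(3,3)≠ P(2,4)–Q(2,5)≠ P(2,4)–P(3,4)=  → 2/8 unlike.
Row 3: P(3,1)–P(3,2)= P(3,1)–P(4,1)= P(3,2)–Q(3,3)≠ P(3,2)–Q(4,2)≠ Q(3,3)–P(3,4)≠ P(3,4)–P(4,4)=  → 3/6 unlike.
Row 4: P(4,1)–Q(4,2)≠ P(4,1)–Q(5,1)≠ Q(4,2)–P(5,2)≠ P(4,4)–Q(4,5)≠ P(4,4)–Q(5,4)≠ Q(4,5)–Q(5,5)=  → 5/6 unlike.
Row 5: Q(5,1)–P(5,2)≠ P(5,2)–P(6,2)= Q(5,4)–Q(5,5)= Q(5,4)–P(6,4)≠ Q(5,5)–P(6,5)≠  → 3/5 unlike.
Row 6: P(6,4)–P(6,5)=  → 0/1 unlike.
Total adjacent occupied pairs: 35; unlike-type pairs: 20.

20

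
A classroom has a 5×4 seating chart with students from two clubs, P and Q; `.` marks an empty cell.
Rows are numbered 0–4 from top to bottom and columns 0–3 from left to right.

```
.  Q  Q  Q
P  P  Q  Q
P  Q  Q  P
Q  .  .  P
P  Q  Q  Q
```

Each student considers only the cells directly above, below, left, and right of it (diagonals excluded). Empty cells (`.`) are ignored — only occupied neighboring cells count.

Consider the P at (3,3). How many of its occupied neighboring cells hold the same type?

Occupied neighbors of (3,3): (2,3)=P, (4,3)=Q.
Same type (P): 1 of 2.

1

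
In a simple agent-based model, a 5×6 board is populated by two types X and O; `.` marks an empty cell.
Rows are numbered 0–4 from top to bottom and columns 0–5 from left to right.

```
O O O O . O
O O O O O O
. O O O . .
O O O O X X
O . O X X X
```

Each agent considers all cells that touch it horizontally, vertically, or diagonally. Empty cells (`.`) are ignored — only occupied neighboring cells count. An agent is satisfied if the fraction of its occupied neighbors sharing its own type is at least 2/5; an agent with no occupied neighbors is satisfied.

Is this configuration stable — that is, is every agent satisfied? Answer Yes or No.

(0,0)O 3/3 ok
(0,1)O 5/5 ok
(0,2)O 5/5 ok
(0,3)O 4/4 ok
(0,5)O 2/2 ok
(1,0)O 4/4 ok
(1,1)O 7/7 ok
(1,2)O 8/8 ok
(1,3)O 6/6 ok
(1,4)O 5/5 ok
(1,5)O 2/2 ok
(2,1)O 7/7 ok
(2,2)O 8/8 ok
(2,3)O 6/7 ok
(3,0)O 3/3 ok
(3,1)O 6/6 ok
(3,2)O 6/7 ok
(3,3)O 4/7 ok
(3,4)X 4/6 ok
(3,5)X 3/3 ok
(4,0)O 2/2 ok
(4,2)O 3/4 ok
(4,3)X 2/5 ok
(4,4)X 4/5 ok
(4,5)X 3/3 ok
All meet the threshold, so the configuration is stable.

Yes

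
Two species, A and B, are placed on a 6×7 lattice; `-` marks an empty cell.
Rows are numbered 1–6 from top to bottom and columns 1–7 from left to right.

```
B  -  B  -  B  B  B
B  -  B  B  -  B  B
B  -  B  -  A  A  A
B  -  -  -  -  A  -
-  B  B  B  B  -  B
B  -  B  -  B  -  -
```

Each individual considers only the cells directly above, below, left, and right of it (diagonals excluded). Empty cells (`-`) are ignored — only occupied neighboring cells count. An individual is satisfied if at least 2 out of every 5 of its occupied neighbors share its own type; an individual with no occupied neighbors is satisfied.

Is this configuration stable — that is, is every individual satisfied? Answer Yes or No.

(1,1)B 1/1 ok
(1,3)B 1/1 ok
(1,5)B 1/1 ok
(1,6)B 3/3 ok
(1,7)B 2/2 ok
(2,1)B 2/2 ok
(2,3)B 3/3 ok
(2,4)B 1/1 ok
(2,6)B 2/3 ok
(2,7)B 2/3 ok
(3,1)B 2/2 ok
(3,3)B 1/1 ok
(3,5)A 1/1 ok
(3,6)A 3/4 ok
(3,7)A 1/2 ok
(4,1)B 1/1 ok
(4,6)A 1/1 ok
(5,2)B 1/1 ok
(5,3)B 3/3 ok
(5,4)B 2/2 ok
(5,5)B 2/2 ok
(5,7)B 0/0 ok
(6,1)B 0/0 ok
(6,3)B 1/1 ok
(6,5)B 1/1 ok
All meet the threshold, so the configuration is stable.

Yes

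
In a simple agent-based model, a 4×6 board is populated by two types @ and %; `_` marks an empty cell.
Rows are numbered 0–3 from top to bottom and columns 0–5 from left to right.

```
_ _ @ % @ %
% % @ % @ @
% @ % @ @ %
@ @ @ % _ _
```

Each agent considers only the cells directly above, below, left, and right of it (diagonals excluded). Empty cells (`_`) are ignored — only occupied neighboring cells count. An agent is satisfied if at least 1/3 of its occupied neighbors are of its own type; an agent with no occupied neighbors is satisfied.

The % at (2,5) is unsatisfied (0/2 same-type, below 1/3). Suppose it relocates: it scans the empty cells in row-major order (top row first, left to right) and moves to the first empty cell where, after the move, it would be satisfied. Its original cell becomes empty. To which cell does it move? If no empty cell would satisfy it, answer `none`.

Vacating (2,5). Empty cells in order:
  (0,0): 1/1 same-type → satisfied — stop here.

(0,0)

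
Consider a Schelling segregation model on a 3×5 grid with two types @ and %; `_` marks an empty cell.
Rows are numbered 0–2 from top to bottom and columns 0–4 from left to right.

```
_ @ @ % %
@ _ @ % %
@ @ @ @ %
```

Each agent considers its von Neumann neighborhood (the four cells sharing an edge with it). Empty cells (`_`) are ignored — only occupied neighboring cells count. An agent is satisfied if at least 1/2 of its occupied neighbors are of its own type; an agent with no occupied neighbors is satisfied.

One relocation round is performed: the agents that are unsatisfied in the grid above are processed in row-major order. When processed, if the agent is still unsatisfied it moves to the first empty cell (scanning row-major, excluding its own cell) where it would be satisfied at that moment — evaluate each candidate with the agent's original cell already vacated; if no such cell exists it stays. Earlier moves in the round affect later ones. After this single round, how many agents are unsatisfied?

0

Initially unsatisfied (in order): (2,3).
  (2,3) → (0,0).
Resulting grid:
@ @ @ % %
@ _ @ % %
@ @ @ _ %
All satisfied now.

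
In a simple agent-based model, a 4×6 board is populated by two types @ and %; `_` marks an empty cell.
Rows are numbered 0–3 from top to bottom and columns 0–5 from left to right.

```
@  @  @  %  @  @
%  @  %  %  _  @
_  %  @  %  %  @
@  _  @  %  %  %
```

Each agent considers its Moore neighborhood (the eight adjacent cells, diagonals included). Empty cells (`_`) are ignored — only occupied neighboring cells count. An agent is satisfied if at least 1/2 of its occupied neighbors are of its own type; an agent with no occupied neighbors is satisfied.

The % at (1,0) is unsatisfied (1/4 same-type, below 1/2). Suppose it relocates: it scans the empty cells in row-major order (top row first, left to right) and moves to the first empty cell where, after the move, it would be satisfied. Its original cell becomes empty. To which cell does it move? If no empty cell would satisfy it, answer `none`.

Vacating (1,0). Empty cells in order:
  (1,4): 4/8 same-type → satisfied — stop here.

(1,4)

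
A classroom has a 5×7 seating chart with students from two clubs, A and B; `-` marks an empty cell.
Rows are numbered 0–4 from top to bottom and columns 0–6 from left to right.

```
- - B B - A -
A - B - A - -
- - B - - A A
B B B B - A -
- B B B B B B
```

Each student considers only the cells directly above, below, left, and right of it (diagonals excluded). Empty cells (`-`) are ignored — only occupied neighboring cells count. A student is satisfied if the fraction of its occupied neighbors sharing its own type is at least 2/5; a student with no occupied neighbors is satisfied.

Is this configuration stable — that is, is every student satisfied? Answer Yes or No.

Yes

(0,2)B 2/2 ✓
(0,3)B 1/1 ✓
(0,5)A 0/0 ✓
(1,0)A 0/0 ✓
(1,2)B 2/2 ✓
(1,4)A 0/0 ✓
(2,2)B 2/2 ✓
(2,5)A 2/2 ✓
(2,6)A 1/1 ✓
(3,0)B 1/1 ✓
(3,1)B 3/3 ✓
(3,2)B 4/4 ✓
(3,3)B 2/2 ✓
(3,5)A 1/2 ✓
(4,1)B 2/2 ✓
(4,2)B 3/3 ✓
(4,3)B 3/3 ✓
(4,4)B 2/2 ✓
(4,5)B 2/3 ✓
(4,6)B 1/1 ✓
All meet the threshold, so the configuration is stable.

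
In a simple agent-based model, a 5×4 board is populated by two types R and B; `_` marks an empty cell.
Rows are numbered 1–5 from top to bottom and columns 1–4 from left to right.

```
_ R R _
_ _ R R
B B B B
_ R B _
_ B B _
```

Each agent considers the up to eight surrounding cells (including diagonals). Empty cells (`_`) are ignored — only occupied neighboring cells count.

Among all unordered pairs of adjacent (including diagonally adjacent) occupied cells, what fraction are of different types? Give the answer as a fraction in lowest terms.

11/25

Scan each occupied cell's neighbors to the right and below (and the two forward diagonals) so each pair is counted once.
From row 1: 0 unlike of 4 pairs (running 0/4).
From row 2: 5 unlike of 6 pairs (running 5/10).
From row 3: 3 unlike of 9 pairs (running 8/19).
From row 4: 3 unlike of 5 pairs (running 11/24).
From row 5: 0 unlike of 1 pairs (running 11/25).
Total adjacent occupied pairs: 25; unlike-type pairs: 11.
11/25 is already in lowest terms.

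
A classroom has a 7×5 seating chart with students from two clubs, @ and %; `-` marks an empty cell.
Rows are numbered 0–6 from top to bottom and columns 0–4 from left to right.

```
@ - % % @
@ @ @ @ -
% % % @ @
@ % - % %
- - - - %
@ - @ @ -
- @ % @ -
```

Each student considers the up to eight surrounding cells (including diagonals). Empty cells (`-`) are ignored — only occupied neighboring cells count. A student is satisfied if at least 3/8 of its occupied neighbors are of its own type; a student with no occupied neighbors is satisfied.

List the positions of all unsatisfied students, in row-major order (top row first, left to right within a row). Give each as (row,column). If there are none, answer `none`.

(0,2), (0,3), (3,0), (6,2)

(0,0)@ 2/2 ok
(0,2)% 1/4 unhappy
(0,3)% 1/4 unhappy
(0,4)@ 1/2 ok
(1,0)@ 2/4 ok
(1,1)@ 3/7 ok
(1,2)@ 3/7 ok
(1,3)@ 4/7 ok
(2,0)% 2/5 ok
(2,1)% 3/7 ok
(2,2)% 3/7 ok
(2,3)@ 3/6 ok
(2,4)@ 2/4 ok
(3,0)@ 0/3 unhappy
(3,1)% 3/4 ok
(3,3)% 3/5 ok
(3,4)% 2/4 ok
(4,4)% 2/3 ok
(5,0)@ 1/1 ok
(5,2)@ 3/4 ok
(5,3)@ 2/4 ok
(6,1)@ 2/3 ok
(6,2)% 0/4 unhappy
(6,3)@ 2/3 ok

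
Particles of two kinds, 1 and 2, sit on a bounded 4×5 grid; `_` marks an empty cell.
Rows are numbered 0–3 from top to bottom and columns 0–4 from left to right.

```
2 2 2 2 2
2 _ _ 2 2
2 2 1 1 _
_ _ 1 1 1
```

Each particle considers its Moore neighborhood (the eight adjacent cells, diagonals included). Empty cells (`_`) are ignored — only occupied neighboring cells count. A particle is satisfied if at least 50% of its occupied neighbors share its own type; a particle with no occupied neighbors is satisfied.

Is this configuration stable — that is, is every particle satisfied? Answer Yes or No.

Yes

Row 0: (0,0)2 2/2 ✓ · (0,1)2 3/3 ✓ · (0,2)2 3/3 ✓ · (0,3)2 4/4 ✓ · (0,4)2 3/3 ✓
Row 1: (1,0)2 4/4 ✓ · (1,3)2 4/6 ✓ · (1,4)2 3/4 ✓
Row 2: (2,0)2 2/2 ✓ · (2,1)2 2/4 ✓ · (2,2)1 3/5 ✓ · (2,3)1 4/6 ✓
Row 3: (3,2)1 3/4 ✓ · (3,3)1 4/4 ✓ · (3,4)1 2/2 ✓
All meet the threshold, so the configuration is stable.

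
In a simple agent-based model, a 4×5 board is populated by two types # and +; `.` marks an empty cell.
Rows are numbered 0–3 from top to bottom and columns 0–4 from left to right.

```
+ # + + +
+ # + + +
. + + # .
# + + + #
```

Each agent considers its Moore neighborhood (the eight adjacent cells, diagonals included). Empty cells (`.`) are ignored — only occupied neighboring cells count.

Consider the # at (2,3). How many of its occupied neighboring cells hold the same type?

1

Occupied neighbors of (2,3): (1,2)=+, (1,3)=+, (1,4)=+, (2,2)=+, (3,2)=+, (3,3)=+, (3,4)=#.
Same type (#): 1 of 7.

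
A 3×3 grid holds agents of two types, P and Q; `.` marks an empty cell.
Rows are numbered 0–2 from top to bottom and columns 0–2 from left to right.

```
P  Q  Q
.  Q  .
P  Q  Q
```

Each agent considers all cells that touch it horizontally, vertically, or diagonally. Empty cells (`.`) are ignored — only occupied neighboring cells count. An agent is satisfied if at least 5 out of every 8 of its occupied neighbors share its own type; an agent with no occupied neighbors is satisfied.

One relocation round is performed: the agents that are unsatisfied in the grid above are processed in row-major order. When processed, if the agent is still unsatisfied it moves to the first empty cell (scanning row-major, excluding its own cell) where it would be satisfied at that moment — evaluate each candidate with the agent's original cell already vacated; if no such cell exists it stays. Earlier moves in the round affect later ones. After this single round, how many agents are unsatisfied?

Initially unsatisfied (in order): (0,0), (2,0).
  (0,0): no empty cell satisfies it; stays.
  (2,0): no empty cell satisfies it; stays.
Resulting grid:
P Q Q
. Q .
P Q Q
Unsatisfied now: (0,0), (2,0).

2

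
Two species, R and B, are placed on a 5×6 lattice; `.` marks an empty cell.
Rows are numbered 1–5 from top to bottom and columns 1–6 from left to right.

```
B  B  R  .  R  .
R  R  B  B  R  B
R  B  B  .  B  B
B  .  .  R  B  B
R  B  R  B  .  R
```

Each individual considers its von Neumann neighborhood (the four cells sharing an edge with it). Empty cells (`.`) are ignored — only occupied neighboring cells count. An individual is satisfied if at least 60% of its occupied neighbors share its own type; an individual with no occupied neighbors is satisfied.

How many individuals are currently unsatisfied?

(1,1)B 1/2 not
(1,2)B 1/3 not
(1,3)R 0/2 not
(1,5)R 1/1 satisfied
(2,1)R 2/3 satisfied
(2,2)R 1/4 not
(2,3)B 2/4 not
(2,4)B 1/2 not
(2,5)R 1/4 not
(2,6)B 1/2 not
(3,1)R 1/3 not
(3,2)B 1/3 not
(3,3)B 2/2 satisfied
(3,5)B 2/3 satisfied
(3,6)B 3/3 satisfied
(4,1)B 0/2 not
(4,4)R 0/2 not
(4,5)B 2/3 satisfied
(4,6)B 2/3 satisfied
(5,1)R 0/2 not
(5,2)B 0/2 not
(5,3)R 0/2 not
(5,4)B 0/2 not
(5,6)R 0/1 not
Unsatisfied: (1,1), (1,2), (1,3), (2,2), (2,3), (2,4), (2,5), (2,6), (3,1), (3,2), (4,1), (4,4), (5,1), (5,2), (5,3), (5,4), (5,6) — 17 in total.

17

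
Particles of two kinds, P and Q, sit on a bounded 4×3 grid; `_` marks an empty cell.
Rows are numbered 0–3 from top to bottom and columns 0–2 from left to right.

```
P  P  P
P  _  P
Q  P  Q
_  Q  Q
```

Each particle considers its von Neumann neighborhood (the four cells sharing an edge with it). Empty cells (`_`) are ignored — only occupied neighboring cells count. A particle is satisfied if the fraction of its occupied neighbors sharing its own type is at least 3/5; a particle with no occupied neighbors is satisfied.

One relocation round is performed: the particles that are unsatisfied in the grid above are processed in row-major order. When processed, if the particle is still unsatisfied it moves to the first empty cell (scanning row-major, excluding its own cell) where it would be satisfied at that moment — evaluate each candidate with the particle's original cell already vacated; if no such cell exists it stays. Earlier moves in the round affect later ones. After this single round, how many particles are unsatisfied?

1

Initially unsatisfied (in order): (1,0), (1,2), (2,0), (2,1), (2,2), (3,1).
  (1,0) → (1,1).
  (1,2): now satisfied by earlier moves; stays.
  (2,0) → (3,0).
  (2,1) → (1,0).
  (2,2): no empty cell satisfies it; stays.
  (3,1): now satisfied by earlier moves; stays.
Resulting grid:
P P P
P P P
_ _ Q
Q Q Q
Unsatisfied now: (2,2).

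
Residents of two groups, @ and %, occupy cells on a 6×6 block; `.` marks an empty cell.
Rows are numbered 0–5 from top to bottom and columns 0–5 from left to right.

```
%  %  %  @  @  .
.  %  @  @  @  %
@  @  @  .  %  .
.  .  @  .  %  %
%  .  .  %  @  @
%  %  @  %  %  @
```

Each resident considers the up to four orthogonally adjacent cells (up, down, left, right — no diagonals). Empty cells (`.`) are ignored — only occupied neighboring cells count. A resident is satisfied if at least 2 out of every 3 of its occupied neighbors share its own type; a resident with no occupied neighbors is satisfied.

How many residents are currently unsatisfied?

13

(0,0)% 1/1 ok
(0,1)% 3/3 ok
(0,2)% 1/3 unhappy
(0,3)@ 2/3 ok
(0,4)@ 2/2 ok
(1,1)% 1/3 unhappy
(1,2)@ 2/4 unhappy
(1,3)@ 3/3 ok
(1,4)@ 2/4 unhappy
(1,5)% 0/1 unhappy
(2,0)@ 1/1 ok
(2,1)@ 2/3 ok
(2,2)@ 3/3 ok
(2,4)% 1/2 unhappy
(3,2)@ 1/1 ok
(3,4)% 2/3 ok
(3,5)% 1/2 unhappy
(4,0)% 1/1 ok
(4,3)% 1/2 unhappy
(4,4)@ 1/4 unhappy
(4,5)@ 2/3 ok
(5,0)% 2/2 ok
(5,1)% 1/2 unhappy
(5,2)@ 0/2 unhappy
(5,3)% 2/3 ok
(5,4)% 1/3 unhappy
(5,5)@ 1/2 unhappy
Unsatisfied: (0,2), (1,1), (1,2), (1,4), (1,5), (2,4), (3,5), (4,3), (4,4), (5,1), (5,2), (5,4), (5,5) — 13 in total.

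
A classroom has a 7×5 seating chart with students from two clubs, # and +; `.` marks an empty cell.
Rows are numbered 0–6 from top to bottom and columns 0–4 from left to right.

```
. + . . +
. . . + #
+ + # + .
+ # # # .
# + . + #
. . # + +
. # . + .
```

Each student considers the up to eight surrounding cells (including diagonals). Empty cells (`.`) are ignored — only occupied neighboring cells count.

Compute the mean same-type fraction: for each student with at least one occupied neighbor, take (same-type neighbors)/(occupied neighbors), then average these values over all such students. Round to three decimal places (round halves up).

0.458

Row 0: (0,1)+ — no occupied neighbors · (0,4)+ 1/2
Row 1: (1,3)+ 2/4 · (1,4)# 0/3
Row 2: (2,0)+ 2/3 · (2,1)+ 2/5 · (2,2)# 3/6 · (2,3)+ 1/5
Row 3: (3,0)+ 3/5 · (3,1)# 3/7 · (3,2)# 3/7 · (3,3)# 3/5
Row 4: (4,0)# 1/3 · (4,1)+ 1/5 · (4,3)+ 2/6 · (4,4)# 1/4
Row 5: (5,2)# 1/5 · (5,3)+ 3/5 · (5,4)+ 3/4
Row 6: (6,1)# 1/1 · (6,3)+ 2/3
Sum over 20 students: 1/2 + 2/4 + 0/3 + 2/3 + 2/5 + 3/6 + 1/5 + 3/5 + 3/7 + 3/7 + 3/5 + 1/3 + 1/5 + 2/6 + 1/4 + 1/5 + 3/5 + 3/4 + 1/1 + 2/3 = 641/70; mean = 641/70 ÷ 20 = 641/1400 = 0.457857… → 0.458.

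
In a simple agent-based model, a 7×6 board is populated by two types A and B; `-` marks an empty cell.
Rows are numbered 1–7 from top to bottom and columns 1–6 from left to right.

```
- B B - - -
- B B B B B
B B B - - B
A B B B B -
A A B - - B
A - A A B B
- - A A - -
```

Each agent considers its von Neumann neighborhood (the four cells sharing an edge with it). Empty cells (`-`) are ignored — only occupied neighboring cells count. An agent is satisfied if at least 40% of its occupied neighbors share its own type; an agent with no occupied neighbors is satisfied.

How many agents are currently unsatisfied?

Row 1: (1,2)B 2/2 ✓ · (1,3)B 2/2 ✓
Row 2: (2,2)B 3/3 ✓ · (2,3)B 4/4 ✓ · (2,4)B 2/2 ✓ · (2,5)B 2/2 ✓ · (2,6)B 2/2 ✓
Row 3: (3,1)B 1/2 ✓ · (3,2)B 4/4 ✓ · (3,3)B 3/3 ✓ · (3,6)B 1/1 ✓
Row 4: (4,1)A 1/3 ✗ · (4,2)B 2/4 ✓ · (4,3)B 4/4 ✓ · (4,4)B 2/2 ✓ · (4,5)B 1/1 ✓
Row 5: (5,1)A 3/3 ✓ · (5,2)A 1/3 ✗ · (5,3)B 1/3 ✗ · (5,6)B 1/1 ✓
Row 6: (6,1)A 1/1 ✓ · (6,3)A 2/3 ✓ · (6,4)A 2/3 ✓ · (6,5)B 1/2 ✓ · (6,6)B 2/2 ✓
Row 7: (7,3)A 2/2 ✓ · (7,4)A 2/2 ✓
Unsatisfied: (4,1), (5,2), (5,3) — 3 in total.

3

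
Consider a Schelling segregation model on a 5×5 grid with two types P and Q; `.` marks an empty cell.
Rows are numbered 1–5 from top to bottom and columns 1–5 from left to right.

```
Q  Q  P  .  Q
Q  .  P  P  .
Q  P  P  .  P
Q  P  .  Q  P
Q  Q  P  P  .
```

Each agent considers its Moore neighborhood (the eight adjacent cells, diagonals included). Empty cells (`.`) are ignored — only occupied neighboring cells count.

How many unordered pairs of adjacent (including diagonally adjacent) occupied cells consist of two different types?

Scan each occupied cell's neighbors to the right and below (and the two forward diagonals) so each pair is counted once.
Row 1: Q(1,1)–Q(1,2)= Q(1,1)–Q(2,1)= Q(1,2)–P(1,3)≠ Q(1,2)–P(2,3)≠ Q(1,2)–Q(2,1)= P(1,3)–P(2,3)= P(1,3)–P(2,4)= Q(1,5)–P(2,4)≠  → 3/8 unlike.
Row 2: Q(2,1)–Q(3,1)= Q(2,1)–P(3,2)≠ P(2,3)–P(2,4)= P(2,3)–P(3,3)= P(2,3)–P(3,2)= P(2,4)–P(3,5)= P(2,4)–P(3,3)=  → 1/7 unlike.
Row 3: Q(3,1)–P(3,2)≠ Q(3,1)–Q(4,1)= Q(3,1)–P(4,2)≠ P(3,2)–P(3,3)= P(3,2)–P(4,2)= P(3,2)–Q(4,1)≠ P(3,3)–Q(4,4)≠ P(3,3)–P(4,2)= P(3,5)–P(4,5)= P(3,5)–Q(4,4)≠  → 5/10 unlike.
Row 4: Q(4,1)–P(4,2)≠ Q(4,1)–Q(5,1)= Q(4,1)–Q(5,2)= P(4,2)–Q(5,2)≠ P(4,2)–P(5,3)= P(4,2)–Q(5,1)≠ Q(4,4)–P(4,5)≠ Q(4,4)–P(5,4)≠ Q(4,4)–P(5,3)≠ P(4,5)–P(5,4)=  → 6/10 unlike.
Row 5: Q(5,1)–Q(5,2)= Q(5,2)–P(5,3)≠ P(5,3)–P(5,4)=  → 1/3 unlike.
Total adjacent occupied pairs: 38; unlike-type pairs: 16.

16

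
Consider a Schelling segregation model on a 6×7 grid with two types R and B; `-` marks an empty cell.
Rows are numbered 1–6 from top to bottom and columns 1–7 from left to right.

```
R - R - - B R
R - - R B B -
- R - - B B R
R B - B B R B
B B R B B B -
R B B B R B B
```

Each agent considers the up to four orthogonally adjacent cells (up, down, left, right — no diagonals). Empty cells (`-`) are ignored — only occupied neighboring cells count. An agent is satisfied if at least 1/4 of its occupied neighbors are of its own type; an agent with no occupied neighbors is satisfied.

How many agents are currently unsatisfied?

(1,1)R 1/1 ✓
(1,3)R 0/0 ✓
(1,6)B 1/2 ✓
(1,7)R 0/1 ✗
(2,1)R 1/1 ✓
(2,4)R 0/1 ✗
(2,5)B 2/3 ✓
(2,6)B 3/3 ✓
(3,2)R 0/1 ✗
(3,5)B 3/3 ✓
(3,6)B 2/4 ✓
(3,7)R 0/2 ✗
(4,1)R 0/2 ✗
(4,2)B 1/3 ✓
(4,4)B 2/2 ✓
(4,5)B 3/4 ✓
(4,6)R 0/4 ✗
(4,7)B 0/2 ✗
(5,1)B 1/3 ✓
(5,2)B 3/4 ✓
(5,3)R 0/3 ✗
(5,4)B 3/4 ✓
(5,5)B 3/4 ✓
(5,6)B 2/3 ✓
(6,1)R 0/2 ✗
(6,2)B 2/3 ✓
(6,3)B 2/3 ✓
(6,4)B 2/3 ✓
(6,5)R 0/3 ✗
(6,6)B 2/3 ✓
(6,7)B 1/1 ✓
Unsatisfied: (1,7), (2,4), (3,2), (3,7), (4,1), (4,6), (4,7), (5,3), (6,1), (6,5) — 10 in total.

10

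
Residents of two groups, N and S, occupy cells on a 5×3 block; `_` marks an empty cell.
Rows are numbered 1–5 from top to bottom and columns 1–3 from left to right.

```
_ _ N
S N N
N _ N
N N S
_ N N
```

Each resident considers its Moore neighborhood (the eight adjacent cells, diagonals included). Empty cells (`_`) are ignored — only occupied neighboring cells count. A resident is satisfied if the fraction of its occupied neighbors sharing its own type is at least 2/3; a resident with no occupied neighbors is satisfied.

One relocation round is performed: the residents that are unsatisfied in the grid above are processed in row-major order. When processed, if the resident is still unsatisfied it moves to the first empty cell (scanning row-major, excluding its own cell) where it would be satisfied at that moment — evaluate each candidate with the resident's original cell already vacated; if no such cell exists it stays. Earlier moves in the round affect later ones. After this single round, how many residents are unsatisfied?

Initially unsatisfied (in order): (2,1), (4,3).
  (2,1): no empty cell satisfies it; stays.
  (4,3): no empty cell satisfies it; stays.
Resulting grid:
_ _ N
S N N
N _ N
N N S
_ N N
Unsatisfied now: (2,1), (4,3).

2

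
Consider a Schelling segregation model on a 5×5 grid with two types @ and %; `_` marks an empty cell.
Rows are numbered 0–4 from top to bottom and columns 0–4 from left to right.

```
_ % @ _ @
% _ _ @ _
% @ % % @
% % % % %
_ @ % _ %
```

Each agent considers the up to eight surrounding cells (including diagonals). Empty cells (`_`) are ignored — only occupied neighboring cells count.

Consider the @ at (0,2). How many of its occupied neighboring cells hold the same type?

1

Occupied neighbors of (0,2): (0,1)=%, (1,3)=@.
Same type (@): 1 of 2.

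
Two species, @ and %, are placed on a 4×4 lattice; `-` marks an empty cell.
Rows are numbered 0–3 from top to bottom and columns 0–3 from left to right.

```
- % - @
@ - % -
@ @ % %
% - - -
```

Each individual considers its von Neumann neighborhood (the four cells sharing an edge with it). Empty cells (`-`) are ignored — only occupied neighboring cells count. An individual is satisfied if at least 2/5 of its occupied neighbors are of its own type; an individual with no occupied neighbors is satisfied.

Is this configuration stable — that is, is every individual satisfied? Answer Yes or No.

No

Row 0: (0,1)% 0/0 satisfied · (0,3)@ 0/0 satisfied
Row 1: (1,0)@ 1/1 satisfied · (1,2)% 1/1 satisfied
Row 2: (2,0)@ 2/3 satisfied · (2,1)@ 1/2 satisfied · (2,2)% 2/3 satisfied · (2,3)% 1/1 satisfied
Row 3: (3,0)% 0/1 not
For instance (3,0) has only 0/1 same-type neighbors, below 2/5.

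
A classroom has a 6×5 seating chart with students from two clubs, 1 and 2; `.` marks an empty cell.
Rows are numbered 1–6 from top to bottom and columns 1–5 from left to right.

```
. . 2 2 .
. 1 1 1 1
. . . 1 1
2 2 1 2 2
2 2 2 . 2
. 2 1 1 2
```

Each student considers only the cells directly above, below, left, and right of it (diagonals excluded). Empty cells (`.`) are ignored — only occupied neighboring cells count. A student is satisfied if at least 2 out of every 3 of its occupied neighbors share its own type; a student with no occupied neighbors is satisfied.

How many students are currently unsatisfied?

Row 1: (1,3)2 1/2 unhappy · (1,4)2 1/2 unhappy
Row 2: (2,2)1 1/1 ok · (2,3)1 2/3 ok · (2,4)1 3/4 ok · (2,5)1 2/2 ok
Row 3: (3,4)1 2/3 ok · (3,5)1 2/3 ok
Row 4: (4,1)2 2/2 ok · (4,2)2 2/3 ok · (4,3)1 0/3 unhappy · (4,4)2 1/3 unhappy · (4,5)2 2/3 ok
Row 5: (5,1)2 2/2 ok · (5,2)2 4/4 ok · (5,3)2 1/3 unhappy · (5,5)2 2/2 ok
Row 6: (6,2)2 1/2 unhappy · (6,3)1 1/3 unhappy · (6,4)1 1/2 unhappy · (6,5)2 1/2 unhappy
Unsatisfied: (1,3), (1,4), (4,3), (4,4), (5,3), (6,2), (6,3), (6,4), (6,5) — 9 in total.

9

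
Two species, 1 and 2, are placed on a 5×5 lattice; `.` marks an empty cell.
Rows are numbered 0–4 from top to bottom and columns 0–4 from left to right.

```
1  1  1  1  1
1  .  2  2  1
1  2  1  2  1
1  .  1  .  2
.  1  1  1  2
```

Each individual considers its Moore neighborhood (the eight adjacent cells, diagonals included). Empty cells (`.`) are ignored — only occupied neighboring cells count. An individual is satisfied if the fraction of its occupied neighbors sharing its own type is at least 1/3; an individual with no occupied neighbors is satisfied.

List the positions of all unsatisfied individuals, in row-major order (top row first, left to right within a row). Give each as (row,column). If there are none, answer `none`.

Row 0: (0,0)1 2/2 satisfied · (0,1)1 3/4 satisfied · (0,2)1 2/4 satisfied · (0,3)1 3/5 satisfied · (0,4)1 2/3 satisfied
Row 1: (1,0)1 3/4 satisfied · (1,2)2 3/7 satisfied · (1,3)2 2/8 not · (1,4)1 3/5 satisfied
Row 2: (2,0)1 2/3 satisfied · (2,1)2 1/6 not · (2,2)1 1/5 not · (2,3)2 3/7 satisfied · (2,4)1 1/4 not
Row 3: (3,0)1 2/3 satisfied · (3,2)1 4/6 satisfied · (3,4)2 2/4 satisfied
Row 4: (4,1)1 3/3 satisfied · (4,2)1 3/3 satisfied · (4,3)1 2/4 satisfied · (4,4)2 1/2 satisfied

(1,3), (2,1), (2,2), (2,4)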